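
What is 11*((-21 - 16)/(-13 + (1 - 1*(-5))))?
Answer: 407/7 ≈ 58.143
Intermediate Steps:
11*((-21 - 16)/(-13 + (1 - 1*(-5)))) = 11*(-37/(-13 + (1 + 5))) = 11*(-37/(-13 + 6)) = 11*(-37/(-7)) = 11*(-37*(-1/7)) = 11*(37/7) = 407/7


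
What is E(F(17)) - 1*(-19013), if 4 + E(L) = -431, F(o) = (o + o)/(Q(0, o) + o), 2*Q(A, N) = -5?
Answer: 18578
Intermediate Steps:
Q(A, N) = -5/2 (Q(A, N) = (1/2)*(-5) = -5/2)
F(o) = 2*o/(-5/2 + o) (F(o) = (o + o)/(-5/2 + o) = (2*o)/(-5/2 + o) = 2*o/(-5/2 + o))
E(L) = -435 (E(L) = -4 - 431 = -435)
E(F(17)) - 1*(-19013) = -435 - 1*(-19013) = -435 + 19013 = 18578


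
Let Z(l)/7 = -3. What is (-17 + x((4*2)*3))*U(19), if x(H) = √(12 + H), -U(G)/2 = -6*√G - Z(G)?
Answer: 462 - 132*√19 ≈ -113.37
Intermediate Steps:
Z(l) = -21 (Z(l) = 7*(-3) = -21)
U(G) = -42 + 12*√G (U(G) = -2*(-6*√G - 1*(-21)) = -2*(-6*√G + 21) = -2*(21 - 6*√G) = -42 + 12*√G)
(-17 + x((4*2)*3))*U(19) = (-17 + √(12 + (4*2)*3))*(-42 + 12*√19) = (-17 + √(12 + 8*3))*(-42 + 12*√19) = (-17 + √(12 + 24))*(-42 + 12*√19) = (-17 + √36)*(-42 + 12*√19) = (-17 + 6)*(-42 + 12*√19) = -11*(-42 + 12*√19) = 462 - 132*√19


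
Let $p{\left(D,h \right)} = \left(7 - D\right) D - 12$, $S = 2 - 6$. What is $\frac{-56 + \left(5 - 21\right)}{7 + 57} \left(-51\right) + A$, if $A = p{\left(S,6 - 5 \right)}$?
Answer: $\frac{11}{8} \approx 1.375$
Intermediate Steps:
$S = -4$
$p{\left(D,h \right)} = -12 + D \left(7 - D\right)$ ($p{\left(D,h \right)} = D \left(7 - D\right) - 12 = -12 + D \left(7 - D\right)$)
$A = -56$ ($A = -12 - \left(-4\right)^{2} + 7 \left(-4\right) = -12 - 16 - 28 = -56$)
$\frac{-56 + \left(5 - 21\right)}{7 + 57} \left(-51\right) + A = \frac{-56 + \left(5 - 21\right)}{7 + 57} \left(-51\right) - 56 = \frac{-56 + \left(5 - 21\right)}{64} \left(-51\right) - 56 = \left(-56 - 16\right) \frac{1}{64} \left(-51\right) - 56 = \left(-72\right) \frac{1}{64} \left(-51\right) - 56 = \left(- \frac{9}{8}\right) \left(-51\right) - 56 = \frac{459}{8} - 56 = \frac{11}{8}$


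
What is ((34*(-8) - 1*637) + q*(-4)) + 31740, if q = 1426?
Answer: 25127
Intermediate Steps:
((34*(-8) - 1*637) + q*(-4)) + 31740 = ((34*(-8) - 1*637) + 1426*(-4)) + 31740 = ((-272 - 637) - 5704) + 31740 = (-909 - 5704) + 31740 = -6613 + 31740 = 25127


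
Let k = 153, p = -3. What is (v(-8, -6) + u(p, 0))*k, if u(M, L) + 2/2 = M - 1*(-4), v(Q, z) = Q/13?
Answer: -1224/13 ≈ -94.154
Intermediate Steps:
v(Q, z) = Q/13 (v(Q, z) = Q*(1/13) = Q/13)
u(M, L) = 3 + M (u(M, L) = -1 + (M - 1*(-4)) = -1 + (M + 4) = -1 + (4 + M) = 3 + M)
(v(-8, -6) + u(p, 0))*k = ((1/13)*(-8) + (3 - 3))*153 = (-8/13 + 0)*153 = -8/13*153 = -1224/13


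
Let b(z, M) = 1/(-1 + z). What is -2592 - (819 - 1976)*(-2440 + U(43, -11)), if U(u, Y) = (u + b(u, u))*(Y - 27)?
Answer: -99062393/21 ≈ -4.7173e+6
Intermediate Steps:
U(u, Y) = (-27 + Y)*(u + 1/(-1 + u)) (U(u, Y) = (u + 1/(-1 + u))*(Y - 27) = (u + 1/(-1 + u))*(-27 + Y) = (-27 + Y)*(u + 1/(-1 + u)))
-2592 - (819 - 1976)*(-2440 + U(43, -11)) = -2592 - (819 - 1976)*(-2440 + (-27 - 11 + 43*(-1 + 43)*(-27 - 11))/(-1 + 43)) = -2592 - (-1157)*(-2440 + (-27 - 11 + 43*42*(-38))/42) = -2592 - (-1157)*(-2440 + (-27 - 11 - 68628)/42) = -2592 - (-1157)*(-2440 + (1/42)*(-68666)) = -2592 - (-1157)*(-2440 - 34333/21) = -2592 - (-1157)*(-85573)/21 = -2592 - 1*99007961/21 = -2592 - 99007961/21 = -99062393/21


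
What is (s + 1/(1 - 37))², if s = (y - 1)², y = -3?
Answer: 330625/1296 ≈ 255.11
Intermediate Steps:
s = 16 (s = (-3 - 1)² = (-4)² = 16)
(s + 1/(1 - 37))² = (16 + 1/(1 - 37))² = (16 + 1/(-36))² = (16 - 1/36)² = (575/36)² = 330625/1296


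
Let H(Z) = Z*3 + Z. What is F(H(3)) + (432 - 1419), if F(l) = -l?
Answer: -999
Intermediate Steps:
H(Z) = 4*Z (H(Z) = 3*Z + Z = 4*Z)
F(H(3)) + (432 - 1419) = -4*3 + (432 - 1419) = -1*12 - 987 = -12 - 987 = -999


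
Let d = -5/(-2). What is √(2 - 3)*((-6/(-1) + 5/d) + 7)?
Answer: 15*I ≈ 15.0*I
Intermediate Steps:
d = 5/2 (d = -5*(-½) = 5/2 ≈ 2.5000)
√(2 - 3)*((-6/(-1) + 5/d) + 7) = √(2 - 3)*((-6/(-1) + 5/(5/2)) + 7) = √(-1)*((-6*(-1) + 5*(⅖)) + 7) = I*((6 + 2) + 7) = I*(8 + 7) = I*15 = 15*I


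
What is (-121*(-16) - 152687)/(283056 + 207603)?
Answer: -150751/490659 ≈ -0.30724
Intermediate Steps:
(-121*(-16) - 152687)/(283056 + 207603) = (1936 - 152687)/490659 = -150751*1/490659 = -150751/490659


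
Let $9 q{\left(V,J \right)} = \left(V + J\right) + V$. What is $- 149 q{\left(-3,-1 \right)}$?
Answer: $\frac{1043}{9} \approx 115.89$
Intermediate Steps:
$q{\left(V,J \right)} = \frac{J}{9} + \frac{2 V}{9}$ ($q{\left(V,J \right)} = \frac{\left(V + J\right) + V}{9} = \frac{\left(J + V\right) + V}{9} = \frac{J + 2 V}{9} = \frac{J}{9} + \frac{2 V}{9}$)
$- 149 q{\left(-3,-1 \right)} = - 149 \left(\frac{1}{9} \left(-1\right) + \frac{2}{9} \left(-3\right)\right) = - 149 \left(- \frac{1}{9} - \frac{2}{3}\right) = \left(-149\right) \left(- \frac{7}{9}\right) = \frac{1043}{9}$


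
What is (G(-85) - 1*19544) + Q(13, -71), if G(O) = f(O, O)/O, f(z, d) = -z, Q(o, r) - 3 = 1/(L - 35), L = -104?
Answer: -2716339/139 ≈ -19542.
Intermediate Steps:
Q(o, r) = 416/139 (Q(o, r) = 3 + 1/(-104 - 35) = 3 + 1/(-139) = 3 - 1/139 = 416/139)
G(O) = -1 (G(O) = (-O)/O = -1)
(G(-85) - 1*19544) + Q(13, -71) = (-1 - 1*19544) + 416/139 = (-1 - 19544) + 416/139 = -19545 + 416/139 = -2716339/139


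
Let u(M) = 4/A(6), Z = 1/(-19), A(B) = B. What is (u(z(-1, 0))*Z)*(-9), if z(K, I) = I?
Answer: 6/19 ≈ 0.31579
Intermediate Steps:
Z = -1/19 ≈ -0.052632
u(M) = ⅔ (u(M) = 4/6 = 4*(⅙) = ⅔)
(u(z(-1, 0))*Z)*(-9) = ((⅔)*(-1/19))*(-9) = -2/57*(-9) = 6/19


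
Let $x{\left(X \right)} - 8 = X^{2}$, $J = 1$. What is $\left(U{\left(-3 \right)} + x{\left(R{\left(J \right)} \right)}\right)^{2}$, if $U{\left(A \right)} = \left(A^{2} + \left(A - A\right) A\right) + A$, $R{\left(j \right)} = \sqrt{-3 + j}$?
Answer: $144$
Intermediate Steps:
$U{\left(A \right)} = A + A^{2}$ ($U{\left(A \right)} = \left(A^{2} + 0 A\right) + A = \left(A^{2} + 0\right) + A = A^{2} + A = A + A^{2}$)
$x{\left(X \right)} = 8 + X^{2}$
$\left(U{\left(-3 \right)} + x{\left(R{\left(J \right)} \right)}\right)^{2} = \left(- 3 \left(1 - 3\right) + \left(8 + \left(\sqrt{-3 + 1}\right)^{2}\right)\right)^{2} = \left(\left(-3\right) \left(-2\right) + \left(8 + \left(\sqrt{-2}\right)^{2}\right)\right)^{2} = \left(6 + \left(8 + \left(i \sqrt{2}\right)^{2}\right)\right)^{2} = \left(6 + \left(8 - 2\right)\right)^{2} = \left(6 + 6\right)^{2} = 12^{2} = 144$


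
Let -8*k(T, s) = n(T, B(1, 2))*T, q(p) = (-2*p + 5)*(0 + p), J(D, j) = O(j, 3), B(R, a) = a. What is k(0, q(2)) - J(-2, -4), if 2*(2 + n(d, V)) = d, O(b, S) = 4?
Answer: -4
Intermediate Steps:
n(d, V) = -2 + d/2
J(D, j) = 4
q(p) = p*(5 - 2*p) (q(p) = (5 - 2*p)*p = p*(5 - 2*p))
k(T, s) = -T*(-2 + T/2)/8 (k(T, s) = -(-2 + T/2)*T/8 = -T*(-2 + T/2)/8)
k(0, q(2)) - J(-2, -4) = (1/16)*0*(4 - 1*0) - 1*4 = (1/16)*0*(4 + 0) - 4 = (1/16)*0*4 - 4 = 0 - 4 = -4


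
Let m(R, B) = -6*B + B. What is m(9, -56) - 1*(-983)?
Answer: 1263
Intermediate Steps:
m(R, B) = -5*B
m(9, -56) - 1*(-983) = -5*(-56) - 1*(-983) = 280 + 983 = 1263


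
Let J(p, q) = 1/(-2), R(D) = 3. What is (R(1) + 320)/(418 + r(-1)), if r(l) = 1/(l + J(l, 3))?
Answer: 969/1252 ≈ 0.77396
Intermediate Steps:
J(p, q) = -½
r(l) = 1/(-½ + l) (r(l) = 1/(l - ½) = 1/(-½ + l))
(R(1) + 320)/(418 + r(-1)) = (3 + 320)/(418 + 2/(-1 + 2*(-1))) = 323/(418 + 2/(-1 - 2)) = 323/(418 + 2/(-3)) = 323/(418 + 2*(-⅓)) = 323/(418 - ⅔) = 323/(1252/3) = 323*(3/1252) = 969/1252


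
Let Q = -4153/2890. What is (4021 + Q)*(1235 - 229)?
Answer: 5843118111/1445 ≈ 4.0437e+6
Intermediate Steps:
Q = -4153/2890 (Q = -4153*1/2890 = -4153/2890 ≈ -1.4370)
(4021 + Q)*(1235 - 229) = (4021 - 4153/2890)*(1235 - 229) = (11616537/2890)*1006 = 5843118111/1445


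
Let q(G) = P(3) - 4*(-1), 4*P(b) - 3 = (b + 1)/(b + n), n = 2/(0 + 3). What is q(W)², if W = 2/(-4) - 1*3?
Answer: 48841/1936 ≈ 25.228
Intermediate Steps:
n = ⅔ (n = 2/3 = 2*(⅓) = ⅔ ≈ 0.66667)
W = -7/2 (W = 2*(-¼) - 3 = -½ - 3 = -7/2 ≈ -3.5000)
P(b) = ¾ + (1 + b)/(4*(⅔ + b)) (P(b) = ¾ + ((b + 1)/(b + ⅔))/4 = ¾ + ((1 + b)/(⅔ + b))/4 = ¾ + (1 + b)/(4*(⅔ + b)))
q(G) = 221/44 (q(G) = 3*(3 + 4*3)/(4*(2 + 3*3)) - 4*(-1) = 3*(3 + 12)/(4*(2 + 9)) + 4 = (¾)*15/11 + 4 = (¾)*(1/11)*15 + 4 = 45/44 + 4 = 221/44)
q(W)² = (221/44)² = 48841/1936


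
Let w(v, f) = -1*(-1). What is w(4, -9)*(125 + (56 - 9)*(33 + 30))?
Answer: 3086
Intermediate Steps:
w(v, f) = 1
w(4, -9)*(125 + (56 - 9)*(33 + 30)) = 1*(125 + (56 - 9)*(33 + 30)) = 1*(125 + 47*63) = 1*(125 + 2961) = 1*3086 = 3086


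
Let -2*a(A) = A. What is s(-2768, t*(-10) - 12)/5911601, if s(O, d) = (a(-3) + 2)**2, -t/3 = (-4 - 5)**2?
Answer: 49/23646404 ≈ 2.0722e-6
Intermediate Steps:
a(A) = -A/2
t = -243 (t = -3*(-4 - 5)**2 = -3*(-9)**2 = -3*81 = -243)
s(O, d) = 49/4 (s(O, d) = (-1/2*(-3) + 2)**2 = (3/2 + 2)**2 = (7/2)**2 = 49/4)
s(-2768, t*(-10) - 12)/5911601 = (49/4)/5911601 = (49/4)*(1/5911601) = 49/23646404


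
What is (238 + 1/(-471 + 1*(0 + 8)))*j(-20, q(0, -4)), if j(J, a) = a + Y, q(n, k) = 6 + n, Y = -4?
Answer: 220386/463 ≈ 476.00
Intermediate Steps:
j(J, a) = -4 + a (j(J, a) = a - 4 = -4 + a)
(238 + 1/(-471 + 1*(0 + 8)))*j(-20, q(0, -4)) = (238 + 1/(-471 + 1*(0 + 8)))*(-4 + (6 + 0)) = (238 + 1/(-471 + 1*8))*(-4 + 6) = (238 + 1/(-471 + 8))*2 = (238 + 1/(-463))*2 = (238 - 1/463)*2 = (110193/463)*2 = 220386/463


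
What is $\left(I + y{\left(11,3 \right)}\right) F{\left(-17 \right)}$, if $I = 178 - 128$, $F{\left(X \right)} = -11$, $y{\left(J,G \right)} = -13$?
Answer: $-407$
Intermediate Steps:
$I = 50$
$\left(I + y{\left(11,3 \right)}\right) F{\left(-17 \right)} = \left(50 - 13\right) \left(-11\right) = 37 \left(-11\right) = -407$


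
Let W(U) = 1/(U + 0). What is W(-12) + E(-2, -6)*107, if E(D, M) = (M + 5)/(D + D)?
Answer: 80/3 ≈ 26.667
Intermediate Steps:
E(D, M) = (5 + M)/(2*D) (E(D, M) = (5 + M)/((2*D)) = (5 + M)*(1/(2*D)) = (5 + M)/(2*D))
W(U) = 1/U
W(-12) + E(-2, -6)*107 = 1/(-12) + ((1/2)*(5 - 6)/(-2))*107 = -1/12 + ((1/2)*(-1/2)*(-1))*107 = -1/12 + (1/4)*107 = -1/12 + 107/4 = 80/3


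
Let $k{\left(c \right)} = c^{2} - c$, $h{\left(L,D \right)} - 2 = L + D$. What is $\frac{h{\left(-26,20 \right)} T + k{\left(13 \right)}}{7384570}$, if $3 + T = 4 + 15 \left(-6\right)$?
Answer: $\frac{256}{3692285} \approx 6.9334 \cdot 10^{-5}$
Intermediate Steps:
$h{\left(L,D \right)} = 2 + D + L$ ($h{\left(L,D \right)} = 2 + \left(L + D\right) = 2 + \left(D + L\right) = 2 + D + L$)
$T = -89$ ($T = -3 + \left(4 + 15 \left(-6\right)\right) = -3 + \left(4 - 90\right) = -3 - 86 = -89$)
$\frac{h{\left(-26,20 \right)} T + k{\left(13 \right)}}{7384570} = \frac{\left(2 + 20 - 26\right) \left(-89\right) + 13 \left(-1 + 13\right)}{7384570} = \left(\left(-4\right) \left(-89\right) + 13 \cdot 12\right) \frac{1}{7384570} = \left(356 + 156\right) \frac{1}{7384570} = 512 \cdot \frac{1}{7384570} = \frac{256}{3692285}$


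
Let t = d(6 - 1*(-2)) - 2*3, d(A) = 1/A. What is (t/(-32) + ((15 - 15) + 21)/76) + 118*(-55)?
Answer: -31565123/4864 ≈ -6489.5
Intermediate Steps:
d(A) = 1/A
t = -47/8 (t = 1/(6 - 1*(-2)) - 2*3 = 1/(6 + 2) - 6 = 1/8 - 6 = -47/8 ≈ -5.8750)
(t/(-32) + ((15 - 15) + 21)/76) + 118*(-55) = (-47/8/(-32) + ((15 - 15) + 21)/76) + 118*(-55) = (-47/8*(-1/32) + (0 + 21)*(1/76)) - 6490 = (47/256 + 21*(1/76)) - 6490 = (47/256 + 21/76) - 6490 = 2237/4864 - 6490 = -31565123/4864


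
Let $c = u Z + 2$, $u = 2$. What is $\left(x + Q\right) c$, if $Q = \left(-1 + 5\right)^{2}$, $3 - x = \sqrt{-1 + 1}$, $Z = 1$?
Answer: $76$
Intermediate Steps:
$x = 3$ ($x = 3 - \sqrt{-1 + 1} = 3 - \sqrt{0} = 3 - 0 = 3 + 0 = 3$)
$Q = 16$ ($Q = 4^{2} = 16$)
$c = 4$ ($c = 2 \cdot 1 + 2 = 2 + 2 = 4$)
$\left(x + Q\right) c = \left(3 + 16\right) 4 = 19 \cdot 4 = 76$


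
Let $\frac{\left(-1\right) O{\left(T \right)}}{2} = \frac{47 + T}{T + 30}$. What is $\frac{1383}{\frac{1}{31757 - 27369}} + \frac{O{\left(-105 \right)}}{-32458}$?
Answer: $\frac{7386553073758}{1217175} \approx 6.0686 \cdot 10^{6}$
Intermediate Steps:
$O{\left(T \right)} = - \frac{2 \left(47 + T\right)}{30 + T}$ ($O{\left(T \right)} = - 2 \frac{47 + T}{T + 30} = - 2 \frac{47 + T}{30 + T} = - \frac{2 \left(47 + T\right)}{30 + T}$)
$\frac{1383}{\frac{1}{31757 - 27369}} + \frac{O{\left(-105 \right)}}{-32458} = \frac{1383}{\frac{1}{31757 - 27369}} + \frac{2 \frac{1}{30 - 105} \left(-47 - -105\right)}{-32458} = \frac{1383}{\frac{1}{4388}} + \frac{2 \left(-47 + 105\right)}{-75} \left(- \frac{1}{32458}\right) = 1383 \frac{1}{\frac{1}{4388}} + 2 \left(- \frac{1}{75}\right) 58 \left(- \frac{1}{32458}\right) = 1383 \cdot 4388 - - \frac{58}{1217175} = 6068604 + \frac{58}{1217175} = \frac{7386553073758}{1217175}$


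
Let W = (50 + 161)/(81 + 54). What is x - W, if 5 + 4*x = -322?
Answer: -44989/540 ≈ -83.313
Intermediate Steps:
x = -327/4 (x = -5/4 + (1/4)*(-322) = -5/4 - 161/2 = -327/4 ≈ -81.750)
W = 211/135 ≈ 1.5630
x - W = -327/4 - 1*211/135 = -327/4 - 211/135 = -44989/540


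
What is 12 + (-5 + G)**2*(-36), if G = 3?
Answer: -132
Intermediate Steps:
12 + (-5 + G)**2*(-36) = 12 + (-5 + 3)**2*(-36) = 12 + (-2)**2*(-36) = 12 + 4*(-36) = 12 - 144 = -132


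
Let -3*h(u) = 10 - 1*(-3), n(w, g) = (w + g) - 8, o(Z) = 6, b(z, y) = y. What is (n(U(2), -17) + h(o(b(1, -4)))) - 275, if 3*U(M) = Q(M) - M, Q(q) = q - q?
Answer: -305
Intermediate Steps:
Q(q) = 0
U(M) = -M/3 (U(M) = (0 - M)/3 = (-M)/3 = -M/3)
n(w, g) = -8 + g + w (n(w, g) = (g + w) - 8 = -8 + g + w)
h(u) = -13/3 (h(u) = -(10 - 1*(-3))/3 = -(10 + 3)/3 = -1/3*13 = -13/3)
(n(U(2), -17) + h(o(b(1, -4)))) - 275 = ((-8 - 17 - 1/3*2) - 13/3) - 275 = ((-8 - 17 - 2/3) - 13/3) - 275 = (-77/3 - 13/3) - 275 = -30 - 275 = -305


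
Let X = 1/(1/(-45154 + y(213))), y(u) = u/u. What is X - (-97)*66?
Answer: -38751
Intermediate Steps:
y(u) = 1
X = -45153 (X = 1/(1/(-45154 + 1)) = 1/(1/(-45153)) = 1/(-1/45153) = -45153)
X - (-97)*66 = -45153 - (-97)*66 = -45153 - 1*(-6402) = -45153 + 6402 = -38751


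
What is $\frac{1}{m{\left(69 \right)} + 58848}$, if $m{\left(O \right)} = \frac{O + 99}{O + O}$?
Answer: $\frac{23}{1353532} \approx 1.6993 \cdot 10^{-5}$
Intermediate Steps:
$m{\left(O \right)} = \frac{99 + O}{2 O}$
$\frac{1}{m{\left(69 \right)} + 58848} = \frac{1}{\frac{99 + 69}{2 \cdot 69} + 58848} = \frac{1}{\frac{1}{2} \cdot \frac{1}{69} \cdot 168 + 58848} = \frac{1}{\frac{28}{23} + 58848} = \frac{1}{\frac{1353532}{23}} = \frac{23}{1353532}$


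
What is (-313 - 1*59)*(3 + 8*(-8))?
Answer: 22692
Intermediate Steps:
(-313 - 1*59)*(3 + 8*(-8)) = (-313 - 59)*(3 - 64) = -372*(-61) = 22692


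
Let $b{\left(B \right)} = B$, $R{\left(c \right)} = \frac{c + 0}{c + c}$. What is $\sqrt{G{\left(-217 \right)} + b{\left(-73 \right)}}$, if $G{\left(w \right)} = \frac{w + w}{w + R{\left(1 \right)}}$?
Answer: $\frac{i \sqrt{13310853}}{433} \approx 8.4259 i$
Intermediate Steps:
$R{\left(c \right)} = \frac{1}{2}$ ($R{\left(c \right)} = \frac{c}{2 c} = c \frac{1}{2 c} = \frac{1}{2}$)
$G{\left(w \right)} = \frac{2 w}{\frac{1}{2} + w}$ ($G{\left(w \right)} = \frac{w + w}{w + \frac{1}{2}} = \frac{2 w}{\frac{1}{2} + w}$)
$\sqrt{G{\left(-217 \right)} + b{\left(-73 \right)}} = \sqrt{4 \left(-217\right) \frac{1}{1 + 2 \left(-217\right)} - 73} = \sqrt{4 \left(-217\right) \frac{1}{1 - 434} - 73} = \sqrt{4 \left(-217\right) \frac{1}{-433} - 73} = \sqrt{4 \left(-217\right) \left(- \frac{1}{433}\right) - 73} = \sqrt{\frac{868}{433} - 73} = \sqrt{- \frac{30741}{433}} = \frac{i \sqrt{13310853}}{433}$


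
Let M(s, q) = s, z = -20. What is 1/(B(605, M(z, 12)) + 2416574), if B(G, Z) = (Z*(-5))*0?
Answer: 1/2416574 ≈ 4.1381e-7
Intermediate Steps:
B(G, Z) = 0 (B(G, Z) = -5*Z*0 = 0)
1/(B(605, M(z, 12)) + 2416574) = 1/(0 + 2416574) = 1/2416574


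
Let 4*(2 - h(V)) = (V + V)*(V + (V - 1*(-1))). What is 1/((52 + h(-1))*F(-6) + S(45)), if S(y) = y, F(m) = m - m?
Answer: 1/45 ≈ 0.022222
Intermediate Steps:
F(m) = 0
h(V) = 2 - V*(1 + 2*V)/2 (h(V) = 2 - (V + V)*(V + (V - 1*(-1)))/4 = 2 - 2*V*(V + (V + 1))/4 = 2 - 2*V*(V + (1 + V))/4 = 2 - 2*V*(1 + 2*V)/4 = 2 - V*(1 + 2*V)/2)
1/((52 + h(-1))*F(-6) + S(45)) = 1/((52 + (2 - 1*(-1)² - ½*(-1)))*0 + 45) = 1/((52 + (2 - 1*1 + ½))*0 + 45) = 1/((52 + (2 - 1 + ½))*0 + 45) = 1/((52 + 3/2)*0 + 45) = 1/((107/2)*0 + 45) = 1/(0 + 45) = 1/45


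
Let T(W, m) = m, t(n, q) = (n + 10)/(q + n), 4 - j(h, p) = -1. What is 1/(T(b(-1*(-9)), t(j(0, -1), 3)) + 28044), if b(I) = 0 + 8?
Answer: 8/224367 ≈ 3.5656e-5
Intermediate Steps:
j(h, p) = 5 (j(h, p) = 4 - 1*(-1) = 4 + 1 = 5)
t(n, q) = (10 + n)/(n + q)
b(I) = 8
1/(T(b(-1*(-9)), t(j(0, -1), 3)) + 28044) = 1/((10 + 5)/(5 + 3) + 28044) = 1/(15/8 + 28044) = 1/(224367/8) = 8/224367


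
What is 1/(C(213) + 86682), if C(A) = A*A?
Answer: 1/132051 ≈ 7.5728e-6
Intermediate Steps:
C(A) = A**2
1/(C(213) + 86682) = 1/(213**2 + 86682) = 1/(45369 + 86682) = 1/132051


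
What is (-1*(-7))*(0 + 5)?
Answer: 35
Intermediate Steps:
(-1*(-7))*(0 + 5) = 7*5 = 35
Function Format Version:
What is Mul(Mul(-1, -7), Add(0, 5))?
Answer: 35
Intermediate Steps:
Mul(Mul(-1, -7), Add(0, 5)) = Mul(7, 5) = 35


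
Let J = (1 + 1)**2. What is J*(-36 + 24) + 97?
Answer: 49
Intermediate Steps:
J = 4 (J = 2**2 = 4)
J*(-36 + 24) + 97 = 4*(-36 + 24) + 97 = 4*(-12) + 97 = -48 + 97 = 49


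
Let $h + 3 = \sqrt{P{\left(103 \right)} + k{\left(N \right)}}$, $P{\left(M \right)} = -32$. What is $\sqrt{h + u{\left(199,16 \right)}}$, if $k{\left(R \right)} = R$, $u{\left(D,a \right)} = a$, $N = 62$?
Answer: $\sqrt{13 + \sqrt{30}} \approx 4.2985$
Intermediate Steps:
$h = -3 + \sqrt{30}$ ($h = -3 + \sqrt{-32 + 62} = -3 + \sqrt{30} \approx 2.4772$)
$\sqrt{h + u{\left(199,16 \right)}} = \sqrt{\left(-3 + \sqrt{30}\right) + 16} = \sqrt{13 + \sqrt{30}}$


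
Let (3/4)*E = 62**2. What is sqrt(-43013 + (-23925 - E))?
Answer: I*sqrt(648570)/3 ≈ 268.45*I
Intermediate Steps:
E = 15376/3 (E = (4/3)*62**2 = (4/3)*3844 = 15376/3 ≈ 5125.3)
sqrt(-43013 + (-23925 - E)) = sqrt(-43013 + (-23925 - 1*15376/3)) = sqrt(-43013 + (-23925 - 15376/3)) = sqrt(-43013 - 87151/3) = sqrt(-216190/3) = I*sqrt(648570)/3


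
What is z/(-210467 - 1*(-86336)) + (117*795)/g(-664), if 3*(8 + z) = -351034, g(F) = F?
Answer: -34405032383/247268952 ≈ -139.14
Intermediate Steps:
z = -351058/3 (z = -8 + (1/3)*(-351034) = -8 - 351034/3 = -351058/3 ≈ -1.1702e+5)
z/(-210467 - 1*(-86336)) + (117*795)/g(-664) = -351058/(3*(-210467 - 1*(-86336))) + (117*795)/(-664) = -351058/(3*(-210467 + 86336)) + 93015*(-1/664) = -351058/3/(-124131) - 93015/664 = -351058/3*(-1/124131) - 93015/664 = 351058/372393 - 93015/664 = -34405032383/247268952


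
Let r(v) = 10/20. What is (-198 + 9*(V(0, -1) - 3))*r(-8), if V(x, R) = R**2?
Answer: -108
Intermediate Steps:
r(v) = 1/2 (r(v) = 10*(1/20) = 1/2)
(-198 + 9*(V(0, -1) - 3))*r(-8) = (-198 + 9*((-1)**2 - 3))*(1/2) = (-198 + 9*(1 - 3))*(1/2) = (-198 + 9*(-2))*(1/2) = (-198 - 18)*(1/2) = -216*1/2 = -108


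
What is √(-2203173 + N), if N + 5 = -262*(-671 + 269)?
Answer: I*√2097854 ≈ 1448.4*I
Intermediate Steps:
N = 105319 (N = -5 - 262*(-671 + 269) = -5 - 262*(-402) = -5 + 105324 = 105319)
√(-2203173 + N) = √(-2203173 + 105319) = √(-2097854) = I*√2097854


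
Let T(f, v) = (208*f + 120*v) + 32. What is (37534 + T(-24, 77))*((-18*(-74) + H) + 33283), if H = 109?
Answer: 1451949336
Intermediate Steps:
T(f, v) = 32 + 120*v + 208*f (T(f, v) = (120*v + 208*f) + 32 = 32 + 120*v + 208*f)
(37534 + T(-24, 77))*((-18*(-74) + H) + 33283) = (37534 + (32 + 120*77 + 208*(-24)))*((-18*(-74) + 109) + 33283) = (37534 + (32 + 9240 - 4992))*((1332 + 109) + 33283) = (37534 + 4280)*(1441 + 33283) = 41814*34724 = 1451949336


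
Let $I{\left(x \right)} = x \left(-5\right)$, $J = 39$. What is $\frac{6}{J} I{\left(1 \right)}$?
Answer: $- \frac{10}{13} \approx -0.76923$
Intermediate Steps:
$I{\left(x \right)} = - 5 x$
$\frac{6}{J} I{\left(1 \right)} = \frac{6}{39} \left(\left(-5\right) 1\right) = 6 \cdot \frac{1}{39} \left(-5\right) = \frac{2}{13} \left(-5\right) = - \frac{10}{13}$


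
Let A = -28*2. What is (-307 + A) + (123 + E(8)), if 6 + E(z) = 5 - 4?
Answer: -245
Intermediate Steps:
E(z) = -5 (E(z) = -6 + (5 - 4) = -6 + 1 = -5)
A = -56
(-307 + A) + (123 + E(8)) = (-307 - 56) + (123 - 5) = -363 + 118 = -245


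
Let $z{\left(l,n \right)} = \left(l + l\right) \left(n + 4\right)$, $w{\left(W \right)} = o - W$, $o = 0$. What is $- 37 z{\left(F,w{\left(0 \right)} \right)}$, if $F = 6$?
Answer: $-1776$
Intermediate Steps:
$w{\left(W \right)} = - W$ ($w{\left(W \right)} = 0 - W = - W$)
$z{\left(l,n \right)} = 2 l \left(4 + n\right)$
$- 37 z{\left(F,w{\left(0 \right)} \right)} = - 37 \cdot 2 \cdot 6 \left(4 - 0\right) = - 37 \cdot 2 \cdot 6 \left(4 + 0\right) = - 37 \cdot 2 \cdot 6 \cdot 4 = \left(-37\right) 48 = -1776$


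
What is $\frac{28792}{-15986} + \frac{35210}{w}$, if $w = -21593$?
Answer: $- \frac{592286358}{172592849} \approx -3.4317$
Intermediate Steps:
$\frac{28792}{-15986} + \frac{35210}{w} = \frac{28792}{-15986} + \frac{35210}{-21593} = 28792 \left(- \frac{1}{15986}\right) + 35210 \left(- \frac{1}{21593}\right) = - \frac{14396}{7993} - \frac{35210}{21593} = - \frac{592286358}{172592849}$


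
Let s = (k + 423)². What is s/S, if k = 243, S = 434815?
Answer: 443556/434815 ≈ 1.0201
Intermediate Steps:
s = 443556 (s = (243 + 423)² = 666² = 443556)
s/S = 443556/434815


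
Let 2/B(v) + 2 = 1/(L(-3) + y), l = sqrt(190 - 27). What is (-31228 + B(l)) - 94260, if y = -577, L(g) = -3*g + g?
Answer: -143433926/1143 ≈ -1.2549e+5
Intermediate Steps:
L(g) = -2*g
l = sqrt(163) ≈ 12.767
B(v) = -1142/1143 (B(v) = 2/(-2 + 1/(-2*(-3) - 577)) = 2/(-2 + 1/(6 - 577)) = 2/(-2 + 1/(-571)) = 2/(-2 - 1/571) = 2/(-1143/571) = 2*(-571/1143) = -1142/1143)
(-31228 + B(l)) - 94260 = (-31228 - 1142/1143) - 94260 = -35694746/1143 - 94260 = -143433926/1143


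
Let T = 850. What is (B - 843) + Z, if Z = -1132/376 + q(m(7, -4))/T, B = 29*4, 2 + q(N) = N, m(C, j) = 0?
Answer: -29164019/39950 ≈ -730.01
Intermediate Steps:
q(N) = -2 + N
B = 116
Z = -120369/39950 (Z = -1132/376 + (-2 + 0)/850 = -1132*1/376 - 2*1/850 = -283/94 - 1/425 = -120369/39950 ≈ -3.0130)
(B - 843) + Z = (116 - 843) - 120369/39950 = -727 - 120369/39950 = -29164019/39950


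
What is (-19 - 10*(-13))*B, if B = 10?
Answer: 1110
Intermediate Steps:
(-19 - 10*(-13))*B = (-19 - 10*(-13))*10 = (-19 + 130)*10 = 111*10 = 1110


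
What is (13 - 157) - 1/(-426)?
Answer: -61343/426 ≈ -144.00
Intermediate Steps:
(13 - 157) - 1/(-426) = -144 - 1*(-1/426) = -144 + 1/426 = -61343/426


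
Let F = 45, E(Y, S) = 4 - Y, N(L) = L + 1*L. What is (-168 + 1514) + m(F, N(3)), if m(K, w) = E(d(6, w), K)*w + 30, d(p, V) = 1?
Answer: 1394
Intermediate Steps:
N(L) = 2*L (N(L) = L + L = 2*L)
m(K, w) = 30 + 3*w (m(K, w) = (4 - 1*1)*w + 30 = (4 - 1)*w + 30 = 3*w + 30 = 30 + 3*w)
(-168 + 1514) + m(F, N(3)) = (-168 + 1514) + (30 + 3*(2*3)) = 1346 + (30 + 3*6) = 1346 + (30 + 18) = 1346 + 48 = 1394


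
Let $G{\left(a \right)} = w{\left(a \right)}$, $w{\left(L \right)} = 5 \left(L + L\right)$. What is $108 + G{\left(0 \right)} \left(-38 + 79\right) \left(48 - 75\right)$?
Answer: $108$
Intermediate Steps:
$w{\left(L \right)} = 10 L$ ($w{\left(L \right)} = 5 \cdot 2 L = 10 L$)
$G{\left(a \right)} = 10 a$
$108 + G{\left(0 \right)} \left(-38 + 79\right) \left(48 - 75\right) = 108 + 10 \cdot 0 \left(-38 + 79\right) \left(48 - 75\right) = 108 + 0 \cdot 41 \left(-27\right) = 108 + 0 \left(-1107\right) = 108 + 0 = 108$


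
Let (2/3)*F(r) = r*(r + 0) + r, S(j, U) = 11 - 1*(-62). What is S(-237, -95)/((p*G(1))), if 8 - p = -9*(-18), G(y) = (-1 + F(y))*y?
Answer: -73/308 ≈ -0.23701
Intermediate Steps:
S(j, U) = 73 (S(j, U) = 11 + 62 = 73)
F(r) = 3*r/2 + 3*r²/2 (F(r) = 3*(r*(r + 0) + r)/2 = 3*(r*r + r)/2 = 3*(r² + r)/2 = 3*(r + r²)/2 = 3*r/2 + 3*r²/2)
G(y) = y*(-1 + 3*y*(1 + y)/2) (G(y) = (-1 + 3*y*(1 + y)/2)*y = y*(-1 + 3*y*(1 + y)/2))
p = -154 (p = 8 - (-9)*(-18) = 8 - 1*162 = 8 - 162 = -154)
S(-237, -95)/((p*G(1))) = 73/((-77*(-2 + 3*1*(1 + 1)))) = 73/((-77*(-2 + 3*1*2))) = 73/((-77*(-2 + 6))) = 73/((-77*4)) = 73/((-154*2)) = 73/(-308) = 73*(-1/308) = -73/308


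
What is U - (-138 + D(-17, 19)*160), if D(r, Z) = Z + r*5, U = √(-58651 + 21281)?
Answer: 10698 + I*√37370 ≈ 10698.0 + 193.31*I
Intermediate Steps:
U = I*√37370 (U = √(-37370) = I*√37370 ≈ 193.31*I)
D(r, Z) = Z + 5*r
U - (-138 + D(-17, 19)*160) = I*√37370 - (-138 + (19 + 5*(-17))*160) = I*√37370 - (-138 + (19 - 85)*160) = I*√37370 - (-138 - 66*160) = I*√37370 - (-138 - 10560) = I*√37370 - 1*(-10698) = I*√37370 + 10698 = 10698 + I*√37370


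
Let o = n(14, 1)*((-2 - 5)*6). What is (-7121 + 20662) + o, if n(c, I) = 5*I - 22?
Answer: 14255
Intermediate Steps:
n(c, I) = -22 + 5*I
o = 714 (o = (-22 + 5*1)*((-2 - 5)*6) = (-22 + 5)*(-7*6) = -17*(-42) = 714)
(-7121 + 20662) + o = (-7121 + 20662) + 714 = 13541 + 714 = 14255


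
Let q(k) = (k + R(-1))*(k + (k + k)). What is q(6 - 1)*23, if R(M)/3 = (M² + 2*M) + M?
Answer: -345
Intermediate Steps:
R(M) = 3*M² + 9*M (R(M) = 3*((M² + 2*M) + M) = 3*(M² + 3*M) = 3*M² + 9*M)
q(k) = 3*k*(-6 + k) (q(k) = (k + 3*(-1)*(3 - 1))*(k + (k + k)) = (k + 3*(-1)*2)*(k + 2*k) = (k - 6)*(3*k) = (-6 + k)*(3*k) = 3*k*(-6 + k))
q(6 - 1)*23 = (3*(6 - 1)*(-6 + (6 - 1)))*23 = (3*5*(-6 + 5))*23 = (3*5*(-1))*23 = -15*23 = -345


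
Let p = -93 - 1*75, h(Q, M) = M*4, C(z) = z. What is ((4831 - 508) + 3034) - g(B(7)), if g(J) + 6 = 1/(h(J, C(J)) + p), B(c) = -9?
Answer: 1502053/204 ≈ 7363.0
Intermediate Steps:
h(Q, M) = 4*M
p = -168 (p = -93 - 75 = -168)
g(J) = -6 + 1/(-168 + 4*J) (g(J) = -6 + 1/(4*J - 168) = -6 + 1/(-168 + 4*J))
((4831 - 508) + 3034) - g(B(7)) = ((4831 - 508) + 3034) - (1009 - 24*(-9))/(4*(-42 - 9)) = (4323 + 3034) - (1009 + 216)/(4*(-51)) = 7357 - (-1)*1225/(4*51) = 7357 - 1*(-1225/204) = 7357 + 1225/204 = 1502053/204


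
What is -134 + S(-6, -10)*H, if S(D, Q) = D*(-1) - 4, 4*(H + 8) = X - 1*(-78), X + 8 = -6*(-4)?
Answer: -103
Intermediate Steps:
X = 16 (X = -8 - 6*(-4) = -8 + 24 = 16)
H = 31/2 (H = -8 + (16 - 1*(-78))/4 = -8 + (16 + 78)/4 = -8 + (1/4)*94 = -8 + 47/2 = 31/2 ≈ 15.500)
S(D, Q) = -4 - D (S(D, Q) = -D - 4 = -4 - D)
-134 + S(-6, -10)*H = -134 + (-4 - 1*(-6))*(31/2) = -134 + (-4 + 6)*(31/2) = -134 + 2*(31/2) = -134 + 31 = -103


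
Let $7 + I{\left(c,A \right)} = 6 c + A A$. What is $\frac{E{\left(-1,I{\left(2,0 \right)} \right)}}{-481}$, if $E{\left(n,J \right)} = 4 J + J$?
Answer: $- \frac{25}{481} \approx -0.051975$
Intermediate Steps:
$I{\left(c,A \right)} = -7 + A^{2} + 6 c$ ($I{\left(c,A \right)} = -7 + \left(6 c + A A\right) = -7 + \left(6 c + A^{2}\right) = -7 + \left(A^{2} + 6 c\right) = -7 + A^{2} + 6 c$)
$E{\left(n,J \right)} = 5 J$
$\frac{E{\left(-1,I{\left(2,0 \right)} \right)}}{-481} = \frac{5 \left(-7 + 0^{2} + 6 \cdot 2\right)}{-481} = 5 \left(-7 + 0 + 12\right) \left(- \frac{1}{481}\right) = 5 \cdot 5 \left(- \frac{1}{481}\right) = 25 \left(- \frac{1}{481}\right) = - \frac{25}{481}$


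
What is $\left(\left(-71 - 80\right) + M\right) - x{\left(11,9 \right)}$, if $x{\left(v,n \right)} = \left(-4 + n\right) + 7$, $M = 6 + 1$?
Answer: $-156$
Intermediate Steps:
$M = 7$
$x{\left(v,n \right)} = 3 + n$
$\left(\left(-71 - 80\right) + M\right) - x{\left(11,9 \right)} = \left(\left(-71 - 80\right) + 7\right) - \left(3 + 9\right) = \left(-151 + 7\right) - 12 = -144 - 12 = -156$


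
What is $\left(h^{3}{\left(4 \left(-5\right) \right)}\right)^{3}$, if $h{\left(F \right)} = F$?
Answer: $-512000000000$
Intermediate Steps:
$\left(h^{3}{\left(4 \left(-5\right) \right)}\right)^{3} = \left(\left(4 \left(-5\right)\right)^{3}\right)^{3} = \left(\left(-20\right)^{3}\right)^{3} = \left(-8000\right)^{3} = -512000000000$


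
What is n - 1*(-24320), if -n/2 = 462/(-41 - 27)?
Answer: 413671/17 ≈ 24334.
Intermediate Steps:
n = 231/17 (n = -2*462/(-41 - 27) = -2*462/(-68) = -(-1)*462/34 = -2*(-231/34) = 231/17 ≈ 13.588)
n - 1*(-24320) = 231/17 - 1*(-24320) = 231/17 + 24320 = 413671/17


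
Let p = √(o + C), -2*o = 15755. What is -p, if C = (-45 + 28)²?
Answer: -I*√30354/2 ≈ -87.112*I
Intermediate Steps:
o = -15755/2 (o = -½*15755 = -15755/2 ≈ -7877.5)
C = 289 (C = (-17)² = 289)
p = I*√30354/2 (p = √(-15755/2 + 289) = √(-15177/2) = I*√30354/2 ≈ 87.112*I)
-p = -I*√30354/2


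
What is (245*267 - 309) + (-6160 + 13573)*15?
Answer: 176301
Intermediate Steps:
(245*267 - 309) + (-6160 + 13573)*15 = (65415 - 309) + 7413*15 = 65106 + 111195 = 176301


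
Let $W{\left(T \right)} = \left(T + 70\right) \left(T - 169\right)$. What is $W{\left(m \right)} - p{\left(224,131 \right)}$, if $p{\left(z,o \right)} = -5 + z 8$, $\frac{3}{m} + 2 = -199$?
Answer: $- \frac{61120079}{4489} \approx -13616.0$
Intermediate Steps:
$m = - \frac{1}{67}$ ($m = \frac{3}{-2 - 199} = \frac{3}{-201} = 3 \left(- \frac{1}{201}\right) = - \frac{1}{67} \approx -0.014925$)
$p{\left(z,o \right)} = -5 + 8 z$
$W{\left(T \right)} = \left(-169 + T\right) \left(70 + T\right)$ ($W{\left(T \right)} = \left(70 + T\right) \left(-169 + T\right) = \left(-169 + T\right) \left(70 + T\right)$)
$W{\left(m \right)} - p{\left(224,131 \right)} = \left(-11830 + \left(- \frac{1}{67}\right)^{2} - - \frac{99}{67}\right) - \left(-5 + 8 \cdot 224\right) = \left(-11830 + \frac{1}{4489} + \frac{99}{67}\right) - \left(-5 + 1792\right) = - \frac{53098236}{4489} - 1787 = - \frac{61120079}{4489}$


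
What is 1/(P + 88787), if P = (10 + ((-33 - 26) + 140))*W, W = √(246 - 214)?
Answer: 88787/7882866377 - 364*√2/7882866377 ≈ 1.1198e-5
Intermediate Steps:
W = 4*√2 (W = √32 = 4*√2 ≈ 5.6569)
P = 364*√2 (P = (10 + ((-33 - 26) + 140))*(4*√2) = (10 + (-59 + 140))*(4*√2) = (10 + 81)*(4*√2) = 91*(4*√2) = 364*√2 ≈ 514.77)
1/(P + 88787) = 1/(364*√2 + 88787) = 1/(88787 + 364*√2)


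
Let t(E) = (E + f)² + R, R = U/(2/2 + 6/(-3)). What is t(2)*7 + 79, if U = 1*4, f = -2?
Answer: 51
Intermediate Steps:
U = 4
R = -4 (R = 4/(2/2 + 6/(-3)) = 4/(2*(½) + 6*(-⅓)) = 4/(1 - 2) = 4/(-1) = 4*(-1) = -4)
t(E) = -4 + (-2 + E)² (t(E) = (E - 2)² - 4 = (-2 + E)² - 4 = -4 + (-2 + E)²)
t(2)*7 + 79 = (2*(-4 + 2))*7 + 79 = (2*(-2))*7 + 79 = -4*7 + 79 = -28 + 79 = 51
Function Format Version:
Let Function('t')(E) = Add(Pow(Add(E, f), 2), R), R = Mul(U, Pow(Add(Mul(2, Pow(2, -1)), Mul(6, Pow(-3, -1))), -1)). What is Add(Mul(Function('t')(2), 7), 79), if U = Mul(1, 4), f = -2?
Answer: 51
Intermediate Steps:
U = 4
R = -4 (R = Mul(4, Pow(Add(Mul(2, Pow(2, -1)), Mul(6, Pow(-3, -1))), -1)) = Mul(4, Pow(Add(Mul(2, Rational(1, 2)), Mul(6, Rational(-1, 3))), -1)) = Mul(4, Pow(Add(1, -2), -1)) = Mul(4, Pow(-1, -1)) = Mul(4, -1) = -4)
Function('t')(E) = Add(-4, Pow(Add(-2, E), 2)) (Function('t')(E) = Add(Pow(Add(E, -2), 2), -4) = Add(Pow(Add(-2, E), 2), -4) = Add(-4, Pow(Add(-2, E), 2)))
Add(Mul(Function('t')(2), 7), 79) = Add(Mul(Mul(2, Add(-4, 2)), 7), 79) = Add(Mul(Mul(2, -2), 7), 79) = Add(Mul(-4, 7), 79) = Add(-28, 79) = 51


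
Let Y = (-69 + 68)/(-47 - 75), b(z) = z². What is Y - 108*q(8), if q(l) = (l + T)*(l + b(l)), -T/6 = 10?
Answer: 49330945/122 ≈ 4.0435e+5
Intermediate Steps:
T = -60 (T = -6*10 = -60)
Y = 1/122 (Y = -1/(-122) = -1*(-1/122) = 1/122 ≈ 0.0081967)
q(l) = (-60 + l)*(l + l²) (q(l) = (l - 60)*(l + l²) = (-60 + l)*(l + l²))
Y - 108*q(8) = 1/122 - 864*(-60 + 8² - 59*8) = 1/122 - 864*(-60 + 64 - 472) = 1/122 - 864*(-468) = 1/122 - 108*(-3744) = 1/122 + 404352 = 49330945/122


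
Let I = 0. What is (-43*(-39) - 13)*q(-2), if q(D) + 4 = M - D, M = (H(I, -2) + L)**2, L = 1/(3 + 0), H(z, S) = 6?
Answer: 570752/9 ≈ 63417.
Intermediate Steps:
L = 1/3 ≈ 0.33333
M = 361/9 (M = (6 + 1/3)**2 = (19/3)**2 = 361/9 ≈ 40.111)
q(D) = 325/9 - D (q(D) = -4 + (361/9 - D) = 325/9 - D)
(-43*(-39) - 13)*q(-2) = (-43*(-39) - 13)*(325/9 - 1*(-2)) = (1677 - 13)*(325/9 + 2) = 1664*(343/9) = 570752/9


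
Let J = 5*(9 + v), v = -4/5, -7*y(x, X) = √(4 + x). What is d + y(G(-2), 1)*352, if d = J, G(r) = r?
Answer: 41 - 352*√2/7 ≈ -30.115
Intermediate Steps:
y(x, X) = -√(4 + x)/7
v = -⅘ (v = -4*⅕ = -⅘ ≈ -0.80000)
J = 41 (J = 5*(9 - ⅘) = 5*(41/5) = 41)
d = 41
d + y(G(-2), 1)*352 = 41 - √(4 - 2)/7*352 = 41 - √2/7*352 = 41 - 352*√2/7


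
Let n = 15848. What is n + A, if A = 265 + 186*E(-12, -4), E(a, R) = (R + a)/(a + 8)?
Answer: 16857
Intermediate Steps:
E(a, R) = (R + a)/(8 + a)
A = 1009 (A = 265 + 186*((-4 - 12)/(8 - 12)) = 265 + 186*(-16/(-4)) = 265 + 186*(-¼*(-16)) = 265 + 186*4 = 265 + 744 = 1009)
n + A = 15848 + 1009 = 16857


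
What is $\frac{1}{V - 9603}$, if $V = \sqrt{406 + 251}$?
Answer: $- \frac{1067}{10246328} - \frac{\sqrt{73}}{30738984} \approx -0.00010441$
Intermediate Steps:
$V = 3 \sqrt{73}$ ($V = \sqrt{657} = 3 \sqrt{73} \approx 25.632$)
$\frac{1}{V - 9603} = \frac{1}{3 \sqrt{73} - 9603} = \frac{1}{-9603 + 3 \sqrt{73}}$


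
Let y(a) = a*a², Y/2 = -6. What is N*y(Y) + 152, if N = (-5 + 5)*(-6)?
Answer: 152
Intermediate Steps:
Y = -12 (Y = 2*(-6) = -12)
N = 0 (N = 0*(-6) = 0)
y(a) = a³
N*y(Y) + 152 = 0*(-12)³ + 152 = 0*(-1728) + 152 = 0 + 152 = 152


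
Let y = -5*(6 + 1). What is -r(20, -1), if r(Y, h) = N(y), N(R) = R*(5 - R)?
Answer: 1400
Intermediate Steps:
y = -35 (y = -5*7 = -35)
r(Y, h) = -1400 (r(Y, h) = -35*(5 - 1*(-35)) = -35*(5 + 35) = -35*40 = -1400)
-r(20, -1) = -1*(-1400) = 1400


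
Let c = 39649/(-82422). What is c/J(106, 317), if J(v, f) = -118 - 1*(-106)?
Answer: 39649/989064 ≈ 0.040087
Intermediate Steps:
c = -39649/82422 (c = 39649*(-1/82422) = -39649/82422 ≈ -0.48105)
J(v, f) = -12 (J(v, f) = -118 + 106 = -12)
c/J(106, 317) = -39649/82422/(-12) = -39649/82422*(-1/12) = 39649/989064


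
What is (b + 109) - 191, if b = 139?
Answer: 57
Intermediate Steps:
(b + 109) - 191 = (139 + 109) - 191 = 248 - 191 = 57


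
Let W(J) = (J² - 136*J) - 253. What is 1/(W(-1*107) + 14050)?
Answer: 1/39798 ≈ 2.5127e-5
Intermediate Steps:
W(J) = -253 + J² - 136*J
1/(W(-1*107) + 14050) = 1/((-253 + (-1*107)² - (-136)*107) + 14050) = 1/((-253 + (-107)² - 136*(-107)) + 14050) = 1/((-253 + 11449 + 14552) + 14050) = 1/(25748 + 14050) = 1/39798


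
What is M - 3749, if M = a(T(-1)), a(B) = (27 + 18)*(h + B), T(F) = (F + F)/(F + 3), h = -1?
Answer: -3839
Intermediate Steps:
T(F) = 2*F/(3 + F) (T(F) = (2*F)/(3 + F) = 2*F/(3 + F))
a(B) = -45 + 45*B (a(B) = (27 + 18)*(-1 + B) = 45*(-1 + B) = -45 + 45*B)
M = -90 (M = -45 + 45*(2*(-1)/(3 - 1)) = -45 + 45*(2*(-1)/2) = -45 + 45*(2*(-1)*(½)) = -45 + 45*(-1) = -45 - 45 = -90)
M - 3749 = -90 - 3749 = -3839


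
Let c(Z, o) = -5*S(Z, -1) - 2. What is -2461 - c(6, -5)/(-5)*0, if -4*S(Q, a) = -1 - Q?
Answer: -2461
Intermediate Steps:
S(Q, a) = ¼ + Q/4 (S(Q, a) = -(-1 - Q)/4 = ¼ + Q/4)
c(Z, o) = -13/4 - 5*Z/4 (c(Z, o) = -5*(¼ + Z/4) - 2 = (-5/4 - 5*Z/4) - 2 = -13/4 - 5*Z/4)
-2461 - c(6, -5)/(-5)*0 = -2461 - (-13/4 - 5/4*6)/(-5)*0 = -2461 - (-13/4 - 15/2)*(-⅕)*0 = -2461 - (-43/4*(-⅕))*0 = -2461 - 43*0/20 = -2461 - 1*0 = -2461 + 0 = -2461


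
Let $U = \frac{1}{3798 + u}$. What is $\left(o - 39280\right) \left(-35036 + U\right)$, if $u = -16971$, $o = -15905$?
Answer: $\frac{8489830167455}{4391} \approx 1.9335 \cdot 10^{9}$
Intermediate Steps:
$U = - \frac{1}{13173}$ ($U = \frac{1}{3798 - 16971} = \frac{1}{-13173} = - \frac{1}{13173} \approx -7.5913 \cdot 10^{-5}$)
$\left(o - 39280\right) \left(-35036 + U\right) = \left(-15905 - 39280\right) \left(-35036 - \frac{1}{13173}\right) = \left(-55185\right) \left(- \frac{461529229}{13173}\right) = \frac{8489830167455}{4391}$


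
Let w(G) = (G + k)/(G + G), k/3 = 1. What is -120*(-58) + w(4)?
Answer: 55687/8 ≈ 6960.9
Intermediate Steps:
k = 3 (k = 3*1 = 3)
w(G) = (3 + G)/(2*G) (w(G) = (G + 3)/(G + G) = (3 + G)/((2*G)) = (3 + G)*(1/(2*G)) = (3 + G)/(2*G))
-120*(-58) + w(4) = -120*(-58) + (1/2)*(3 + 4)/4 = 6960 + (1/2)*(1/4)*7 = 6960 + 7/8 = 55687/8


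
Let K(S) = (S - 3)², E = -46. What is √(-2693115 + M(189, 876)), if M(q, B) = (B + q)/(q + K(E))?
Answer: I*√722627278926/518 ≈ 1641.1*I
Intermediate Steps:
K(S) = (-3 + S)²
M(q, B) = (B + q)/(2401 + q) (M(q, B) = (B + q)/(q + (-3 - 46)²) = (B + q)/(q + (-49)²) = (B + q)/(q + 2401) = (B + q)/(2401 + q))
√(-2693115 + M(189, 876)) = √(-2693115 + (876 + 189)/(2401 + 189)) = √(-2693115 + 1065/2590) = √(-2693115 + (1/2590)*1065) = √(-2693115 + 213/518) = √(-1395033357/518) = I*√722627278926/518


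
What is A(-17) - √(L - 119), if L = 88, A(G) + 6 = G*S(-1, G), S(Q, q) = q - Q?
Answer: 266 - I*√31 ≈ 266.0 - 5.5678*I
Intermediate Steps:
A(G) = -6 + G*(1 + G) (A(G) = -6 + G*(G - 1*(-1)) = -6 + G*(G + 1) = -6 + G*(1 + G))
A(-17) - √(L - 119) = (-6 - 17*(1 - 17)) - √(88 - 119) = (-6 - 17*(-16)) - √(-31) = (-6 + 272) - I*√31 = 266 - I*√31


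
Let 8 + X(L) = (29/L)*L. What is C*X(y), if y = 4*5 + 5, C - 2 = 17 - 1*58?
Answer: -819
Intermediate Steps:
C = -39 (C = 2 + (17 - 1*58) = 2 + (17 - 58) = 2 - 41 = -39)
y = 25 (y = 20 + 5 = 25)
X(L) = 21 (X(L) = -8 + (29/L)*L = -8 + 29 = 21)
C*X(y) = -39*21 = -819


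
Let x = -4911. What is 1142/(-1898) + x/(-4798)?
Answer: 1920881/4553302 ≈ 0.42187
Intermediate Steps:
1142/(-1898) + x/(-4798) = 1142/(-1898) - 4911/(-4798) = 1142*(-1/1898) - 4911*(-1/4798) = -571/949 + 4911/4798 = 1920881/4553302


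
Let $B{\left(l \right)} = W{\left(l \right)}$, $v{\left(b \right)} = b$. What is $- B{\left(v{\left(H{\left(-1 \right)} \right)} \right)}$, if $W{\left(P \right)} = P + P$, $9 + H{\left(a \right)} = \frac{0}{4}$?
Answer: $18$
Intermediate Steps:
$H{\left(a \right)} = -9$ ($H{\left(a \right)} = -9 + \frac{0}{4} = -9 + 0 \cdot \frac{1}{4} = -9 + 0 = -9$)
$W{\left(P \right)} = 2 P$
$B{\left(l \right)} = 2 l$
$- B{\left(v{\left(H{\left(-1 \right)} \right)} \right)} = - 2 \left(-9\right) = \left(-1\right) \left(-18\right) = 18$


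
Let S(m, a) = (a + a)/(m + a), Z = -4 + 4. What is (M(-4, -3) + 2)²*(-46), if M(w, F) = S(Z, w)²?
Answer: -1656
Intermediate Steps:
Z = 0
S(m, a) = 2*a/(a + m) (S(m, a) = (2*a)/(a + m) = 2*a/(a + m))
M(w, F) = 4 (M(w, F) = (2*w/(w + 0))² = (2*w/w)² = 2² = 4)
(M(-4, -3) + 2)²*(-46) = (4 + 2)²*(-46) = 6²*(-46) = 36*(-46) = -1656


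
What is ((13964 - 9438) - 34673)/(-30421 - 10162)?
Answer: 30147/40583 ≈ 0.74285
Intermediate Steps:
((13964 - 9438) - 34673)/(-30421 - 10162) = (4526 - 34673)/(-40583) = -30147*(-1/40583) = 30147/40583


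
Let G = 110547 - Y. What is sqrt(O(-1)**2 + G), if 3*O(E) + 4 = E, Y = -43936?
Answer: 2*sqrt(347593)/3 ≈ 393.05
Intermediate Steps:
G = 154483 (G = 110547 - 1*(-43936) = 110547 + 43936 = 154483)
O(E) = -4/3 + E/3
sqrt(O(-1)**2 + G) = sqrt((-4/3 + (1/3)*(-1))**2 + 154483) = sqrt((-4/3 - 1/3)**2 + 154483) = sqrt((-5/3)**2 + 154483) = sqrt(25/9 + 154483) = sqrt(1390372/9) = 2*sqrt(347593)/3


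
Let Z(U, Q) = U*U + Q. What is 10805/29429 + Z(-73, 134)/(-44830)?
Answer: 323617523/1319302070 ≈ 0.24529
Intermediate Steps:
Z(U, Q) = Q + U**2 (Z(U, Q) = U**2 + Q = Q + U**2)
10805/29429 + Z(-73, 134)/(-44830) = 10805/29429 + (134 + (-73)**2)/(-44830) = 10805*(1/29429) + (134 + 5329)*(-1/44830) = 10805/29429 + 5463*(-1/44830) = 10805/29429 - 5463/44830 = 323617523/1319302070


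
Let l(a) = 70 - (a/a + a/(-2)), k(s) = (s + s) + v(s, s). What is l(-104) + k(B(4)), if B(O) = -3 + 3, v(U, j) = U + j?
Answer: 17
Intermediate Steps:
B(O) = 0
k(s) = 4*s (k(s) = (s + s) + (s + s) = 2*s + 2*s = 4*s)
l(a) = 69 + a/2 (l(a) = 70 - (1 + a*(-1/2)) = 70 - (1 - a/2) = 70 + (-1 + a/2) = 69 + a/2)
l(-104) + k(B(4)) = (69 + (1/2)*(-104)) + 4*0 = (69 - 52) + 0 = 17 + 0 = 17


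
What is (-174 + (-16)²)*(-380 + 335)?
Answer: -3690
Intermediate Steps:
(-174 + (-16)²)*(-380 + 335) = (-174 + 256)*(-45) = 82*(-45) = -3690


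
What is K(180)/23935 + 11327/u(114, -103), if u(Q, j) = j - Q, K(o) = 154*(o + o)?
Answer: -51816253/1038779 ≈ -49.882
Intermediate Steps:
K(o) = 308*o (K(o) = 154*(2*o) = 308*o)
K(180)/23935 + 11327/u(114, -103) = (308*180)/23935 + 11327/(-103 - 1*114) = 55440*(1/23935) + 11327/(-103 - 114) = 11088/4787 + 11327/(-217) = 11088/4787 + 11327*(-1/217) = 11088/4787 - 11327/217 = -51816253/1038779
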